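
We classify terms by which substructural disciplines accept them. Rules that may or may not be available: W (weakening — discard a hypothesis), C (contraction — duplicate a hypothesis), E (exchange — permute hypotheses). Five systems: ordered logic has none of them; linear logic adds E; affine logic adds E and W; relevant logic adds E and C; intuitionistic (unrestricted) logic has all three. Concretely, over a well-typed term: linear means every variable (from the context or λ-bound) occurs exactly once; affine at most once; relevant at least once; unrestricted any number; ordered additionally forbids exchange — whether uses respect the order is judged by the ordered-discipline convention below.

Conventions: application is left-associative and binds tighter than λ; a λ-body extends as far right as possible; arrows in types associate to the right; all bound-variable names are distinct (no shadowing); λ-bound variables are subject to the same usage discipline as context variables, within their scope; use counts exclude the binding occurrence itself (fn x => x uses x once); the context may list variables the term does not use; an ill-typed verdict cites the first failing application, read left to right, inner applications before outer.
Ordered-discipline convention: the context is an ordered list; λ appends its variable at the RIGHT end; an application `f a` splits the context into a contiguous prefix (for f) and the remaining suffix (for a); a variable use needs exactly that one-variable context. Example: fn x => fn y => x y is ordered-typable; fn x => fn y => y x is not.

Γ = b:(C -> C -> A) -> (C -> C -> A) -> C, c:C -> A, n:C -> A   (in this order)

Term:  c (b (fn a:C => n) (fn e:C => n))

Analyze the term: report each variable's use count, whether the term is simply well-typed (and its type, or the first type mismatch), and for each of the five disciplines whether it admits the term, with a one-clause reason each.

usage: b ×1; c ×1; n ×2; a [bound] ×0; e [bound] ×0
left-to-right use order: c, b, n, n
typing: the term checks, with type A
ordered ✗ (needs contraction — n ×2; unused: a, e — weakening required)
linear ✗ (needs contraction — n ×2; unused: a, e — weakening required)
affine ✗ (needs contraction — n ×2)
relevant ✗ (unused: a, e — weakening required)
unrestricted ✓ (simply typable at A; W, C, E all held)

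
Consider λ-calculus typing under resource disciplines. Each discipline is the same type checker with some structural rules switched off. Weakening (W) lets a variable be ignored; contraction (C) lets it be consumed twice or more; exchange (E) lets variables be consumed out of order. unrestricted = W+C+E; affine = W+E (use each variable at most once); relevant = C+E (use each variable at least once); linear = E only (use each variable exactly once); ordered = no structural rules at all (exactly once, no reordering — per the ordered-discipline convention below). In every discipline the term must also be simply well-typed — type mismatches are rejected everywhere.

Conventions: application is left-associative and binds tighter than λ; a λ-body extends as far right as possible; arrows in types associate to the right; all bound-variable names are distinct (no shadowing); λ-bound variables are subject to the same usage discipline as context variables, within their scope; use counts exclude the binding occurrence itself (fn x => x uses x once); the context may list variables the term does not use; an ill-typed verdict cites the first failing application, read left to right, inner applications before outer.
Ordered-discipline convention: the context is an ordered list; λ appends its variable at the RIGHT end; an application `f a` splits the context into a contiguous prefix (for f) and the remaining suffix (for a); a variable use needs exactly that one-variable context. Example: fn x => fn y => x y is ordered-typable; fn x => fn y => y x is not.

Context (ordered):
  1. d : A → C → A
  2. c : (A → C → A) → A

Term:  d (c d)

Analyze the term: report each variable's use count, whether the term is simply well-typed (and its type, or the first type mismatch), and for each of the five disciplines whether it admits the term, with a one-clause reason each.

use counts: d ×2, c ×1
order of uses: d, c, d
typing: the term checks, with type C → A
ordered: ✗, needs contraction — d ×2
linear: ✗, needs contraction — d ×2
affine: ✗, needs contraction — d ×2
relevant: ✓, at least one use each (d, c)
unrestricted: ✓, well-typed at C → A; no restrictions here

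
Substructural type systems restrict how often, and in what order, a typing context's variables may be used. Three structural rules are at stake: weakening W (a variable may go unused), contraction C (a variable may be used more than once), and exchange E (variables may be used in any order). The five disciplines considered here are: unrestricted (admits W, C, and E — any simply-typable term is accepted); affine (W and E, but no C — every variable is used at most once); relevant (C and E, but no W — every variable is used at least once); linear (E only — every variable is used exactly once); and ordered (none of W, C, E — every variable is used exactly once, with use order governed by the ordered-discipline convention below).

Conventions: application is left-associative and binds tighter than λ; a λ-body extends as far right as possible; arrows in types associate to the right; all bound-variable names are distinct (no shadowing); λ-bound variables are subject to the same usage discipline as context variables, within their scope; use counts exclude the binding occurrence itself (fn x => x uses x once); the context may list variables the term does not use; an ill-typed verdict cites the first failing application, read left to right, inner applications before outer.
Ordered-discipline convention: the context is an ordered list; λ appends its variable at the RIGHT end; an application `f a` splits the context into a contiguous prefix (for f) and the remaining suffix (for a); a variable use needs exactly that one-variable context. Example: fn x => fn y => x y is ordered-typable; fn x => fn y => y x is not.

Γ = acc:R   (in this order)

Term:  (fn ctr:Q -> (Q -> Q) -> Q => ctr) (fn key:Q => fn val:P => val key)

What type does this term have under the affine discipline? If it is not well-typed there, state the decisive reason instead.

not well-typed under affine — the type mismatch rejects it
use counts: acc: 0×; ctr [bound]: 1×; key [bound]: 1×; val [bound]: 1×
use order (left to right): ctr, val, key
typing: ill-typed: non-arrow in function slot: P
all disciplines: ordered ✗ | linear ✗ | affine ✗ | relevant ✗ | unrestricted ✗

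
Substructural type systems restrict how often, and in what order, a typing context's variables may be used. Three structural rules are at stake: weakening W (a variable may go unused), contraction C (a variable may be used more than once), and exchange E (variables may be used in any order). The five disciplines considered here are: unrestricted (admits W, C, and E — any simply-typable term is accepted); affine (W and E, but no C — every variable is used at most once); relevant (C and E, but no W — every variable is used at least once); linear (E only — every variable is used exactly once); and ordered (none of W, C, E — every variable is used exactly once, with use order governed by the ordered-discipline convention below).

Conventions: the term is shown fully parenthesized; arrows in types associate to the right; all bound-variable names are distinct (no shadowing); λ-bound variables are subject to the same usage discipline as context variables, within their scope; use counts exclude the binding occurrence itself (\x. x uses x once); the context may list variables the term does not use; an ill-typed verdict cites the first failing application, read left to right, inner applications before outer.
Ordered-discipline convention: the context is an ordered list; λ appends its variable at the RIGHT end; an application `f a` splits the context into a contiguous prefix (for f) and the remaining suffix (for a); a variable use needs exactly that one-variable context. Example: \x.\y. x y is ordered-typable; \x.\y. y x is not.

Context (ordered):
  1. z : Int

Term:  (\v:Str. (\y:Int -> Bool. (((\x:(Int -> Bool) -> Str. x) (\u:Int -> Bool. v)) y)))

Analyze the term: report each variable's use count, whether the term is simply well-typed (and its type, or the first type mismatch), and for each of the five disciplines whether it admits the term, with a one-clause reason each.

usage: z=0, v (bound)=1, y (bound)=1, x (bound)=1, u (bound)=0
uses in reading order: x, v, y
typing: well-typed at Str -> (Int -> Bool) -> Str
ordered: ✗ — needs weakening: z, u unused
linear: ✗ — needs weakening: z, u unused
affine: ✓ — no duplicate uses among z, v, y, x, u
relevant: ✗ — needs weakening: z, u unused
unrestricted: ✓ — well-typed at Str -> (Int -> Bool) -> Str; no restrictions here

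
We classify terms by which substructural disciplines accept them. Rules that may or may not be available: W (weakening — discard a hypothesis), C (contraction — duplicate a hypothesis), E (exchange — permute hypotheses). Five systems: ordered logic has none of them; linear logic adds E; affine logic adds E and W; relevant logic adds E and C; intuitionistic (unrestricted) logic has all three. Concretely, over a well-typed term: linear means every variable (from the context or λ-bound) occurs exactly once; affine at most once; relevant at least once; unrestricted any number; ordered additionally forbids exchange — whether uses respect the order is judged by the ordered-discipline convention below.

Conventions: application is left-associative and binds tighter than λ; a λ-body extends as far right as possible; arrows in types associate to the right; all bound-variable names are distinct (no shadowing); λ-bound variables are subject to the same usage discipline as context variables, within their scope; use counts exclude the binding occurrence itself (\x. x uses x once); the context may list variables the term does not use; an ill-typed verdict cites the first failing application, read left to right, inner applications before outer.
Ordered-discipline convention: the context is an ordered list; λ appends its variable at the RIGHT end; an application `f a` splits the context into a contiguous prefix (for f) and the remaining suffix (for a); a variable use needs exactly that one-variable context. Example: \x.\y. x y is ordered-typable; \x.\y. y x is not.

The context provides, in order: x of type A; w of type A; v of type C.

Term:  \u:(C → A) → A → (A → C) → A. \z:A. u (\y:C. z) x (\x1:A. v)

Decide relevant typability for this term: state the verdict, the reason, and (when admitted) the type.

no — w, y, x1 left unused
counts: x: 1×, w: 0×, v: 1×, u [bound]: 1×, z [bound]: 1×, y [bound]: 0×, x1 [bound]: 0×
uses in reading order: u, z, x, v
typing: ✓ — ((C → A) → A → (A → C) → A) → A → A
all disciplines: ordered ✗ | linear ✗ | affine ✓ | relevant ✗ | unrestricted ✓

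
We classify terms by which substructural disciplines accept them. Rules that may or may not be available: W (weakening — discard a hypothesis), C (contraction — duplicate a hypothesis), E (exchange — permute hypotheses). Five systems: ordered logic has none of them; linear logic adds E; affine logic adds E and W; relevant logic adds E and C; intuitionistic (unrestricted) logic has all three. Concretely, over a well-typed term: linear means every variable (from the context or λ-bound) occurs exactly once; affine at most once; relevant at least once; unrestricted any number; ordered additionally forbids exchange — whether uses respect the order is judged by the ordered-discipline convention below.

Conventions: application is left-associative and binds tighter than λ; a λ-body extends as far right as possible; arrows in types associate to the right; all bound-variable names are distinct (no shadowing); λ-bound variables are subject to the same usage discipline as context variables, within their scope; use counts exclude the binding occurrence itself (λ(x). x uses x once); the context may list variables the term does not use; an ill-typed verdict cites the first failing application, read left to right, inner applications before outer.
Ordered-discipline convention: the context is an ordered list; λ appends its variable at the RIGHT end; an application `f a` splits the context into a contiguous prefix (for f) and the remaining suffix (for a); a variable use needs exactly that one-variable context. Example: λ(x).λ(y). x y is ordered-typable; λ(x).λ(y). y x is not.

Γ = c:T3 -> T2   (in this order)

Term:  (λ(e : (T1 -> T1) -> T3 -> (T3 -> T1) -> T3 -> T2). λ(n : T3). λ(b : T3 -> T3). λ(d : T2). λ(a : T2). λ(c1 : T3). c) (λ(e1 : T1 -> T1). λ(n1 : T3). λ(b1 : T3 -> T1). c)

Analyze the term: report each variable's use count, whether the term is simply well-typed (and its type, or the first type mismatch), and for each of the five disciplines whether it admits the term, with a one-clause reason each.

usage: c ×2; e [bound] ×0; n [bound] ×0; b [bound] ×0; d [bound] ×0; a [bound] ×0; c1 [bound] ×0; e1 [bound] ×0; n1 [bound] ×0; b1 [bound] ×0
order of uses: c, c
typing: the term checks, with type T3 -> (T3 -> T3) -> T2 -> T2 -> T3 -> T3 -> T2
ordered: ✗ — repeated use of c ×2; e, n, b, d, a, c1, e1, n1, b1 left unused
linear: ✗ — repeated use of c ×2; e, n, b, d, a, c1, e1, n1, b1 left unused
affine: ✗ — repeated use of c ×2
relevant: ✗ — e, n, b, d, a, c1, e1, n1, b1 left unused
unrestricted: ✓ — typability at T3 -> (T3 -> T3) -> T2 -> T2 -> T3 -> T3 -> T2 is all that's needed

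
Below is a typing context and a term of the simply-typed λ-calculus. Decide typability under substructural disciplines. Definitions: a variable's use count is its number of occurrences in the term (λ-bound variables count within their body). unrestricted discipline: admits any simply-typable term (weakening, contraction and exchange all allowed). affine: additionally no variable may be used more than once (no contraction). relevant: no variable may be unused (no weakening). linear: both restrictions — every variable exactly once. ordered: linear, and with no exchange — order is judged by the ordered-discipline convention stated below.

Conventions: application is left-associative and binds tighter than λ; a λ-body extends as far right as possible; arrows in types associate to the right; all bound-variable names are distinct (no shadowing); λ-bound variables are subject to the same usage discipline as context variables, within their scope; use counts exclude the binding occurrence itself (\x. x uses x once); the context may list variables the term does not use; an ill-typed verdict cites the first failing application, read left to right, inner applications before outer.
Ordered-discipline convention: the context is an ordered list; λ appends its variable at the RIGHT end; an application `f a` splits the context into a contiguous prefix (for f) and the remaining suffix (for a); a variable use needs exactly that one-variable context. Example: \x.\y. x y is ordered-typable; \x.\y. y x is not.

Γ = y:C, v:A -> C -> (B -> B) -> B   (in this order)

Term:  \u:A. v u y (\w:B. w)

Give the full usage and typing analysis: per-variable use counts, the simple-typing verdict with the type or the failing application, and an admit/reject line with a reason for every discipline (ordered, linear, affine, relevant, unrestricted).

use counts: y=1; v=1; u [bound]=1; w [bound]=1
order of uses: v, u, y, w
typing: the term checks, with type A -> B
ordered: ✗ — needs exchange: uses follow v, u, y, w
linear: ✓ — single use per variable (y, v, u, w)
affine: ✓ — y, v, u, w: no repeats, contraction unneeded
relevant: ✓ — at least one use each (y, v, u, w)
unrestricted: ✓ — typability at A -> B is all that's needed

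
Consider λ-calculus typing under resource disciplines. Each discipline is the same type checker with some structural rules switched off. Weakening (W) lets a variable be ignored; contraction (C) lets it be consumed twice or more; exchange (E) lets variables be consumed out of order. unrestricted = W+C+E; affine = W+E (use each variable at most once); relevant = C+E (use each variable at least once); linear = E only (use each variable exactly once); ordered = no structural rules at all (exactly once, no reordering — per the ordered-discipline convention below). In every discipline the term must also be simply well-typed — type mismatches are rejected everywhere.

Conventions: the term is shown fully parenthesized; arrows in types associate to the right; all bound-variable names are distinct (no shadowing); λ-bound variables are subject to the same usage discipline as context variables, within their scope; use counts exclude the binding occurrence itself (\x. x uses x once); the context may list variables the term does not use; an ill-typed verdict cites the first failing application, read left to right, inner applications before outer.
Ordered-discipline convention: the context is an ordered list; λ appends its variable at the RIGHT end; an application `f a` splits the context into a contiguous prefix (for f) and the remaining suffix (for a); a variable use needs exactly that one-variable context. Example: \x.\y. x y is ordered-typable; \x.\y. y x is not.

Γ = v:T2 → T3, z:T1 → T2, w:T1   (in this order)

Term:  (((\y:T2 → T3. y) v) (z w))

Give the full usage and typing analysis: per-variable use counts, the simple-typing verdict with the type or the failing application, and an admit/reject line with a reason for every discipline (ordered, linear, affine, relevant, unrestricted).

counts: v ×1, z ×1, w ×1, y (λ-bound) ×1
order of uses: y, v, z, w
typing: well-typed at T3
ordered ✓ (one use each (v, z, w, y); ordered split holds)
linear ✓ (exactly-once usage across v, z, w, y)
affine ✓ (v, z, w, y: no repeats, contraction unneeded)
relevant ✓ (at least one use each (v, z, w, y))
unrestricted ✓ (simply typable at T3; W, C, E all held)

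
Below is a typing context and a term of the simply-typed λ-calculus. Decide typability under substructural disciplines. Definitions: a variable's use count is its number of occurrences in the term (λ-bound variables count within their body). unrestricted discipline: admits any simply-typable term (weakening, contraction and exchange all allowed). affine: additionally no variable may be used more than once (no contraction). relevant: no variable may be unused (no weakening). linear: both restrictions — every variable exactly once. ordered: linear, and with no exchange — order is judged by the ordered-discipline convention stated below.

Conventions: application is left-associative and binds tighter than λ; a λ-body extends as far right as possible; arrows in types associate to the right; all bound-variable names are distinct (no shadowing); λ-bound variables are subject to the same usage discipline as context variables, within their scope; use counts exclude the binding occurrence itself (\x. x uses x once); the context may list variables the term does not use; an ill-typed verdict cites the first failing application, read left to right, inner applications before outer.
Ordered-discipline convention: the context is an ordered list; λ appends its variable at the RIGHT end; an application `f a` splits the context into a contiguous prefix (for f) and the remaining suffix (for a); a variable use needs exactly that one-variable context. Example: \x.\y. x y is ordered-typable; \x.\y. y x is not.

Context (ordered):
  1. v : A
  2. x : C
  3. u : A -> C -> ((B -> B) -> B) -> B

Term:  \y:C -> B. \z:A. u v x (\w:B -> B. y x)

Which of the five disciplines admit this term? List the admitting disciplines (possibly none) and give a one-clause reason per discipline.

admitted by: unrestricted
usage: v ×1; x ×2; u ×1; y [bound] ×1; z [bound] ×0; w [bound] ×0
left-to-right use order: u, v, x, y, x
typing: well-typed at (C -> B) -> A -> B
ordered: ✗ — x ×2 used more than once (contraction); z, w left unused
linear: ✗ — x ×2 used more than once (contraction); z, w left unused
affine: ✗ — x ×2 used more than once (contraction)
relevant: ✗ — z, w left unused
unrestricted: ✓ — type-checks ((C -> B) -> A -> B) and nothing is barred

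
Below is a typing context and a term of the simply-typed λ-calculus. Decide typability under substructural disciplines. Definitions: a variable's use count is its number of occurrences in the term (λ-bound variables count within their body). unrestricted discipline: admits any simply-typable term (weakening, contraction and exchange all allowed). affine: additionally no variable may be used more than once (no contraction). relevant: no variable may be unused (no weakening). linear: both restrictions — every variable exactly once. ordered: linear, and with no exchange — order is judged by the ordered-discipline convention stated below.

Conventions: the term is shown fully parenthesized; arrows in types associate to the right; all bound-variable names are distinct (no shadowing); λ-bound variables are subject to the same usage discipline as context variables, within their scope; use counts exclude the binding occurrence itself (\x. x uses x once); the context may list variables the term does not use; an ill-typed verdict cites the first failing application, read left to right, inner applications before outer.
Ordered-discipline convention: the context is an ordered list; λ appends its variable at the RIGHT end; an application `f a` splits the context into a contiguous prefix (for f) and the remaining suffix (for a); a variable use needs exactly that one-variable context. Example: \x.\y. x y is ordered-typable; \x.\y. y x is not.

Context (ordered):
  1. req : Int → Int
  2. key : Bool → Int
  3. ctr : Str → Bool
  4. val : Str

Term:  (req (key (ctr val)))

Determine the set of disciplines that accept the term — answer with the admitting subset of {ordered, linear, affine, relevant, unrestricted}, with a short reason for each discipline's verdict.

admitted by: ordered, linear, affine, relevant, unrestricted
counts: req=1, key=1, ctr=1, val=1
order of uses: req, key, ctr, val
typing: well-typed at Int
ordered ✓ (single-use (req, key, ctr, val), ordered derivation ok)
linear ✓ (req, key, ctr, val: one use apiece)
affine ✓ (none of req, key, ctr, val used more than once)
relevant ✓ (req, key, ctr, val: all used, weakening unneeded)
unrestricted ✓ (well-typed at Int; no restrictions here)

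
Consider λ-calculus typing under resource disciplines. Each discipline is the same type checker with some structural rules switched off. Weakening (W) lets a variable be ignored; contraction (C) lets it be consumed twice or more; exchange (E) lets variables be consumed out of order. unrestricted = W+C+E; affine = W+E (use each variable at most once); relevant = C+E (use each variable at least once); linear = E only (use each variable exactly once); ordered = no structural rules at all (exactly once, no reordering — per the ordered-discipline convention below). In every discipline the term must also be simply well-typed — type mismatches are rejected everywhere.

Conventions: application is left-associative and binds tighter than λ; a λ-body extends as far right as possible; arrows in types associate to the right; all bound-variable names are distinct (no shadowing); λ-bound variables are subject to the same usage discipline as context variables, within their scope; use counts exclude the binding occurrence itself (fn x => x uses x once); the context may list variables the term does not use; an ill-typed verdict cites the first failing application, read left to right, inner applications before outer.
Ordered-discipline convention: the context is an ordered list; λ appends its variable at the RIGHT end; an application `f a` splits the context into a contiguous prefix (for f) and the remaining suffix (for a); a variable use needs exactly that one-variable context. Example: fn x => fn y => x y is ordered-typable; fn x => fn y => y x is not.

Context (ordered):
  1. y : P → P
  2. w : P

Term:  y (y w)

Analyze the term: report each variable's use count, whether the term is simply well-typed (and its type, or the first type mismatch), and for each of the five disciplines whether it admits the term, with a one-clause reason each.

use counts: y: 2×, w: 1×
use order (left to right): y, y, w
typing: ✓ — P
ordered: ✗ — repeated use of y ×2
linear: ✗ — repeated use of y ×2
affine: ✗ — repeated use of y ×2
relevant: ✓ — none of y, w goes unused
unrestricted: ✓ — typability at P is all that's needed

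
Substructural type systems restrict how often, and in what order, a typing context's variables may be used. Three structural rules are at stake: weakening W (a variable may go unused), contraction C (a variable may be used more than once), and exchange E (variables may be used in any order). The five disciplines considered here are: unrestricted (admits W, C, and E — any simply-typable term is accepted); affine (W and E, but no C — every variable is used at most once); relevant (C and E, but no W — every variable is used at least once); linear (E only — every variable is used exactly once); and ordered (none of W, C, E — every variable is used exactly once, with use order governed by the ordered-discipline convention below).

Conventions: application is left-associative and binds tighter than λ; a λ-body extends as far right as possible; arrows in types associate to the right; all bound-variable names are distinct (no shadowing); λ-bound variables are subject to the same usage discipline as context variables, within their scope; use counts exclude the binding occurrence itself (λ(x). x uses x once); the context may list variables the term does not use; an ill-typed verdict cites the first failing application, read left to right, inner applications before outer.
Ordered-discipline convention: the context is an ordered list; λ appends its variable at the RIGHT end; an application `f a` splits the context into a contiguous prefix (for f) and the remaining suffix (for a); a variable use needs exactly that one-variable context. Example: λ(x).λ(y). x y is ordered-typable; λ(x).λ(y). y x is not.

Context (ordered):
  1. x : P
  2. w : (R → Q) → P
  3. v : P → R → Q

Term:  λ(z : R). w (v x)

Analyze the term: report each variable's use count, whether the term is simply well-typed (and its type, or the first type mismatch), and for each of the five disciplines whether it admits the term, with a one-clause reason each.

counts: x=1, w=1, v=1, z (bound)=0
uses in reading order: w, v, x
typing: ✓ — R → P
ordered: ✗, z never used (weakening)
linear: ✗, z never used (weakening)
affine: ✓, none of x, w, v, z used more than once
relevant: ✗, z never used (weakening)
unrestricted: ✓, typability at R → P is all that's needed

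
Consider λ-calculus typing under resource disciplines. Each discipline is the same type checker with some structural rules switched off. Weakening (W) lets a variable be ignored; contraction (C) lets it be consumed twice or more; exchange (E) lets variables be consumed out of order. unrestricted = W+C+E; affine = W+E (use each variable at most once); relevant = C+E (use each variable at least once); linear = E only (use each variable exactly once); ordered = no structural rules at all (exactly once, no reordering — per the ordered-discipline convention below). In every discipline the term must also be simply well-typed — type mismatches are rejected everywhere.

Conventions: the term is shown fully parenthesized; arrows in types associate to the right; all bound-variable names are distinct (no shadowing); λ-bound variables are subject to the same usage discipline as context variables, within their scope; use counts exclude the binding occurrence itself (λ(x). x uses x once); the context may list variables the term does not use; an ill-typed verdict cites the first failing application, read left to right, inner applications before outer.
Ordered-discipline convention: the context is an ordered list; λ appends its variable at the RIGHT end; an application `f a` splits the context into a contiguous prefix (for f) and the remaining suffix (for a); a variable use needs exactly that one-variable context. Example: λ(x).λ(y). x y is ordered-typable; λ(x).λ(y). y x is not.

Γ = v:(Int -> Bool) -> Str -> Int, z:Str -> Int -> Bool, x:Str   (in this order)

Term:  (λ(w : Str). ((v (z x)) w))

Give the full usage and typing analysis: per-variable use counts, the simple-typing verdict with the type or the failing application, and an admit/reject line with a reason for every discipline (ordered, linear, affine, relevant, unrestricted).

counts: v ×1, z ×1, x ×1, w (bound) ×1
use order (left to right): v, z, x, w
typing: the term checks, with type Str -> Int
ordered ✓ (v, z, x, w once each; derivable with no W/C/E)
linear ✓ (each of v, z, x, w used exactly once)
affine ✓ (at most one use each (v, z, x, w))
relevant ✓ (every one of v, z, x, w appears)
unrestricted ✓ (type-checks (Str -> Int) and nothing is barred)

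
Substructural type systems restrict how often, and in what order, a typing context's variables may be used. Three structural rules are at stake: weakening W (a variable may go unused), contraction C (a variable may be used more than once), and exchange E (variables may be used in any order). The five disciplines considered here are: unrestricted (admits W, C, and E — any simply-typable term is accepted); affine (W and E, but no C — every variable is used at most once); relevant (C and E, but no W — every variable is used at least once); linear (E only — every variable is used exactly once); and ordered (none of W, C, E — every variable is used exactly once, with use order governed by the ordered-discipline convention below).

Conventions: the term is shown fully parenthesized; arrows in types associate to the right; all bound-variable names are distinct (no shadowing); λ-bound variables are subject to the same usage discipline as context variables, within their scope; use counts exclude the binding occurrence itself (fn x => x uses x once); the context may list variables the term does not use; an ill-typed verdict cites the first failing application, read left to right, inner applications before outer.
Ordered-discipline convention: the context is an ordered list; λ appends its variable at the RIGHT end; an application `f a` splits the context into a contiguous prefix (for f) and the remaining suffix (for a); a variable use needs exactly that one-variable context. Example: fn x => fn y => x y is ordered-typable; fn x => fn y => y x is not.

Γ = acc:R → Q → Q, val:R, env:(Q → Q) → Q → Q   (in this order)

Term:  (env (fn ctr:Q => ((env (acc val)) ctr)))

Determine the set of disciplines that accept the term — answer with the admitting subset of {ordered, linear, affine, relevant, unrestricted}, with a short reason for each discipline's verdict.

admitted in: relevant, unrestricted
counts: acc: 1; val: 1; env: 2; ctr (bound): 1
uses in reading order: env, env, acc, val, ctr
typing: ✓ — Q → Q
ordered: ✗ — needs contraction — env ×2
linear: ✗ — needs contraction — env ×2
affine: ✗ — needs contraction — env ×2
relevant: ✓ — at least one use each (acc, val, env, ctr)
unrestricted: ✓ — well-typed at Q → Q; no restrictions here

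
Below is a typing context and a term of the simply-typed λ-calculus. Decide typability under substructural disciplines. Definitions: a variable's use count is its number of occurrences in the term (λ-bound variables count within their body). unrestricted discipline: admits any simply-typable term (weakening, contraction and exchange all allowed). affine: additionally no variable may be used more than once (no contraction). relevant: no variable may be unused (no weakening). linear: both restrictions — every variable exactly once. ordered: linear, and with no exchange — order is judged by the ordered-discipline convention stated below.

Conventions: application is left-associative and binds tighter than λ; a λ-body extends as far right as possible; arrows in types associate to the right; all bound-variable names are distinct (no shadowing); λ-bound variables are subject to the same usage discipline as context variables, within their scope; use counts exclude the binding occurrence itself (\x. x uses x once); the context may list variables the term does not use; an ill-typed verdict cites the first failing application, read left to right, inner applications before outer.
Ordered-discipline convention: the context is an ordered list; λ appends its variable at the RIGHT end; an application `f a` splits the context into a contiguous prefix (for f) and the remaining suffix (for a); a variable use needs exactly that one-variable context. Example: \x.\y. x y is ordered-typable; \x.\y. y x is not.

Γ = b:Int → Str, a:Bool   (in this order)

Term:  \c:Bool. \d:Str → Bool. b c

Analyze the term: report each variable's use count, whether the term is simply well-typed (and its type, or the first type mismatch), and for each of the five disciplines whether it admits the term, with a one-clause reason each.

variable uses: b ×1; a ×0; c (bound) ×1; d (bound) ×0
use order (left to right): b, c
typing: ill-typed: an application expects Int but receives Bool
ordered: ✗ — the type mismatch rejects it
linear: ✗ — not simply typable
affine: ✗ — fails simple typing
relevant: ✗ — a type mismatch blocks all five
unrestricted: ✗ — the type mismatch rejects it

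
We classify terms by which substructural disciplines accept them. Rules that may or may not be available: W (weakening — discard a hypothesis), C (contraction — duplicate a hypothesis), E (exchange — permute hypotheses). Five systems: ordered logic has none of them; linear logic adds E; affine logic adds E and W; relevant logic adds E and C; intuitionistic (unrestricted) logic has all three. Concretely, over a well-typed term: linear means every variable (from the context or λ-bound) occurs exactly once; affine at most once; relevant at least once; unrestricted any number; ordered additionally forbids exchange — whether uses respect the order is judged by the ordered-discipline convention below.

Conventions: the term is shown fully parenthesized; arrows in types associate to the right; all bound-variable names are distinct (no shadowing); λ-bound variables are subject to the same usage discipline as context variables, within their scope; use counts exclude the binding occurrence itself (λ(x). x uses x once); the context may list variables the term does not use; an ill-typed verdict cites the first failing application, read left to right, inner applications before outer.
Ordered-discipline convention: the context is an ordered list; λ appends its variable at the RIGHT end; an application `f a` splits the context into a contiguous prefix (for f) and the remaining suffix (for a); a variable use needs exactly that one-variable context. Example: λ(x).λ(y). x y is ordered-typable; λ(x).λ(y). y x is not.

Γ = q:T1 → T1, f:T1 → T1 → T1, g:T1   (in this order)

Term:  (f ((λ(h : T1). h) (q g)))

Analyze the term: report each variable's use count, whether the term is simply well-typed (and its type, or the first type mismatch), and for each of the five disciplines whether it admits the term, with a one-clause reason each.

variable uses: q=1, f=1, g=1, h (λ-bound)=1
left-to-right use order: f, h, q, g
typing: well-typed — term : T1 → T1
ordered ✗ (no ordered split (uses run f, h, q, g))
linear ✓ (q, f, g, h: one use apiece)
affine ✓ (at most one use each (q, f, g, h))
relevant ✓ (q, f, g, h: all used, weakening unneeded)
unrestricted ✓ (well-typed at T1 → T1; no restrictions here)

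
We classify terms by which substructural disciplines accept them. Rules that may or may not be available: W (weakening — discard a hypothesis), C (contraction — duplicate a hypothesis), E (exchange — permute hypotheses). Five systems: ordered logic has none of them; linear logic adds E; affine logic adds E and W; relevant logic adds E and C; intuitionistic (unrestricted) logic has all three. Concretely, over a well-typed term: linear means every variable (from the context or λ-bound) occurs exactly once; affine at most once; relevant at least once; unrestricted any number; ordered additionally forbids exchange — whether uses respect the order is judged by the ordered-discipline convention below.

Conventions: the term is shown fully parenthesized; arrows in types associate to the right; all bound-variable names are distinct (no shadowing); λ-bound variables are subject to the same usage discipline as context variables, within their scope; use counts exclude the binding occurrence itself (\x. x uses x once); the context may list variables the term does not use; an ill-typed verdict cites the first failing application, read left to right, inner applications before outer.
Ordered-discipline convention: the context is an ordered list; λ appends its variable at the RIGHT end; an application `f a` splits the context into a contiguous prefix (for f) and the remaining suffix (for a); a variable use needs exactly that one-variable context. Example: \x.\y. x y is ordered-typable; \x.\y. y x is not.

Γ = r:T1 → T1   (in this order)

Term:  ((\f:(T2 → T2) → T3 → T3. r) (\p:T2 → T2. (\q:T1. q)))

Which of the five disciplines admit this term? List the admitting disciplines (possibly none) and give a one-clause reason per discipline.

admitting disciplines: none
variable uses: r: 1×, f [bound]: 0×, p [bound]: 0×, q [bound]: 1×
uses in reading order: r, q
typing: ill-typed: an argument (T2 → T2) → T1 → T1 mismatches the expected (T2 → T2) → T3 → T3
ordered: ✗ — a type mismatch blocks all five
linear: ✗ — the type mismatch rejects it
affine: ✗ — not simply typable
relevant: ✗ — fails simple typing
unrestricted: ✗ — a type mismatch blocks all five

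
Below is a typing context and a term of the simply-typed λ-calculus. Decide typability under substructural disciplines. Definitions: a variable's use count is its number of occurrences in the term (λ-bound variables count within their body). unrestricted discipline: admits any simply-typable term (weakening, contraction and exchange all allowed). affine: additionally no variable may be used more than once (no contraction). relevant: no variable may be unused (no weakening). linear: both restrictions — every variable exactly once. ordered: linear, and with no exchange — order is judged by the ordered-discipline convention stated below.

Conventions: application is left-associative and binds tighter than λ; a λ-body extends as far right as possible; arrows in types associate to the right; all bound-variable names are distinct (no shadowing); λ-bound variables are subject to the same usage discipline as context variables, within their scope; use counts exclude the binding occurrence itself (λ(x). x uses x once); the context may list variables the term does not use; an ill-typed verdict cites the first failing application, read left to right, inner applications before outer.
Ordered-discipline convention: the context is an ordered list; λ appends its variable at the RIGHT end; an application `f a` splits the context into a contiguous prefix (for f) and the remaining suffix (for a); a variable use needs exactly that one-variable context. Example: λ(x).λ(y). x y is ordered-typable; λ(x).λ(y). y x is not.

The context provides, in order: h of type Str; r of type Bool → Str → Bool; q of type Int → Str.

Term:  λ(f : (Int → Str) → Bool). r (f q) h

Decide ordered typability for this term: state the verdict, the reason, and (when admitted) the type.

no — no contiguous prefix/suffix split fits r, f, q, h
counts: h: 1; r: 1; q: 1; f [bound]: 1
uses in reading order: r, f, q, h
typing: the term checks, with type ((Int → Str) → Bool) → Bool
per-discipline verdicts: ordered ✗ · linear ✓ · affine ✓ · relevant ✓ · unrestricted ✓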